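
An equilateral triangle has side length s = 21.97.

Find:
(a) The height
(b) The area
(a) The height splits the triangle into two 30-60-90 halves: h = s·√3/2 = 21.97·1.73205/2 ≈ 38.0532/2 ≈ 19.0266
(b) Area = (√3/4)·s² = (√3/4)·21.97² = (√3/4)·482.6809 ≈ 0.433013·482.6809 ≈ 209.007

Height = 19.03, Area = 209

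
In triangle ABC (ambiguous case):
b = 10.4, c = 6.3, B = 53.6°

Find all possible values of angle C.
b/sin(B) = c/sin(C)  ⇒  sin(C) = c·sin(B)/b = 6.3·sin(53.6°)/10.4
sin(53.6°) ≈ 0.804894
sin(C) ≈ 6.3·0.804894/10.4 ≈ 5.07083/10.4 ≈ 0.48758
Candidate 1: C₁ = arcsin(0.48758) ≈ 29.1816°  →  A = 180° − 53.6° − 29.1816° ≈ 97.2184° > 0, valid
Candidate 2: C₂ = 180° − C₁ ≈ 150.818°  →  A = 180° − 53.6° − 150.818° ≈ -24.4184° ≤ 0, not a valid triangle

C = 29.18° (one solution)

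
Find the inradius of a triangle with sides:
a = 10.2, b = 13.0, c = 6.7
r = Area/s where s is the semi-perimeter.
s = (10.2 + 13.0 + 6.7)/2 = 29.9/2 = 14.95
Area = √(s(s−a)(s−b)(s−c)) = √(14.95·4.75·1.95·8.25) ≈ √1142.41 ≈ 33.7996
r ≈ 33.7996/14.95 ≈ 2.26084

r = 2.261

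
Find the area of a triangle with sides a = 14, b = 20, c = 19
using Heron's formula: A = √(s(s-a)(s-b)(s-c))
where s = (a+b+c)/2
s = (14 + 20 + 19)/2 = 53/2 = 26.5
s − a = 12.5, s − b = 6.5, s − c = 7.5
s(s−a)(s−b)(s−c) = 26.5·12.5·6.5·7.5 = 16148.4375
Area = √16148.4375 ≈ 127.077

s = 26.5, Area = 127.1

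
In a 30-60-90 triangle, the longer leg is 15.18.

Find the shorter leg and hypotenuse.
In a 30-60-90 triangle the sides are in ratio 1 : √3 : 2, so short leg = long leg/√3 and hypotenuse = 2·(short leg).
Short leg = 15.18/√3 ≈ 15.18/1.73205 ≈ 8.76418
Hypotenuse = 2·8.76418 ≈ 17.5284

Short leg = 8.764, Hypotenuse = 17.53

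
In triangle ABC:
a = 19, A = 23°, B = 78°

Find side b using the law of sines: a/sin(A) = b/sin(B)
a/sin(A) = b/sin(B)  ⇒  b = a·sin(B)/sin(A) = 19·sin(78°)/sin(23°)
sin(78°) ≈ 0.978148, sin(23°) ≈ 0.390731
b ≈ 19·0.978148/0.390731 ≈ 18.5848/0.390731 ≈ 47.5642

b = 47.56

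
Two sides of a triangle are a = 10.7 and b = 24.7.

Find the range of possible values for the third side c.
Triangle inequality: |a − b| < c < a + b
|a − b| = |10.7 − 24.7| = 14
a + b = 10.7 + 24.7 = 35.4

14 < c < 35.4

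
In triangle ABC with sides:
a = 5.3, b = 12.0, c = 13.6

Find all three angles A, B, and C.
Law of cosines for each angle (a² = 28.09, b² = 144, c² = 184.96):
cos(A) = (b² + c² − a²)/(2bc) = (144 + 184.96 − 28.09)/(2·12.0·13.6) = 300.87/326.4 ≈ 0.921783  ⇒  A ≈ 22.8118°
cos(B) = (a² + c² − b²)/(2ac) = (28.09 + 184.96 − 144)/(2·5.3·13.6) = 69.05/144.16 ≈ 0.478982  ⇒  B ≈ 61.3811°
cos(C) = (a² + b² − c²)/(2ab) = (28.09 + 144 − 184.96)/(2·5.3·12.0) = -12.87/127.2 ≈ -0.101179  ⇒  C ≈ 95.8071°
Check: A + B + C ≈ 180°

A = 22.81°, B = 61.38°, C = 95.81°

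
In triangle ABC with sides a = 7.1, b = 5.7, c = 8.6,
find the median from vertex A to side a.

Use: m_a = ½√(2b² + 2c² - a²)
m_a = ½√(2·5.7² + 2·8.6² − 7.1²) = ½√(2·32.49 + 2·73.96 − 50.41) = ½√(64.98 + 147.92 − 50.41) = ½√162.49
√162.49 ≈ 12.7472, so m_a ≈ 6.37358

m_a = 6.374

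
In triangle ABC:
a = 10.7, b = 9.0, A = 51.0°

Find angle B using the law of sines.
a/sin(A) = b/sin(B)  ⇒  sin(B) = b·sin(A)/a = 9.0·sin(51.0°)/10.7
sin(51.0°) ≈ 0.777146
sin(B) ≈ 9.0·0.777146/10.7 ≈ 6.99431/10.7 ≈ 0.653674
B = arcsin(0.653674) ≈ 40.8192°
(Since b ≤ a we need B ≤ A, so the obtuse alternative 180° − 40.8192° ≈ 139.181° is rejected.)

B = 40.82°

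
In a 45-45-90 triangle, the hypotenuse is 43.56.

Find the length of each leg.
In a 45-45-90 triangle hypotenuse = leg·√2, so leg = hypotenuse/√2.
Leg = 43.56/√2 ≈ 43.56/1.41421 ≈ 30.8016

Each leg = 30.8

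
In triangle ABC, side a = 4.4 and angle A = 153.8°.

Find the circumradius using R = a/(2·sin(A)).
R = a/(2·sin(A)) = 4.4/(2·sin(153.8°))
sin(153.8°) ≈ 0.441506
R ≈ 4.4/(2·0.441506) = 4.4/0.883012 ≈ 4.98295

R = 4.983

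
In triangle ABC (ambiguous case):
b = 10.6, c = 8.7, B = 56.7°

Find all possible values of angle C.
b/sin(B) = c/sin(C)  ⇒  sin(C) = c·sin(B)/b = 8.7·sin(56.7°)/10.6
sin(56.7°) ≈ 0.835807
sin(C) ≈ 8.7·0.835807/10.6 ≈ 7.27152/10.6 ≈ 0.685993
Candidate 1: C₁ = arcsin(0.685993) ≈ 43.3137°  →  A = 180° − 56.7° − 43.3137° ≈ 79.9863° > 0, valid
Candidate 2: C₂ = 180° − C₁ ≈ 136.686°  →  A = 180° − 56.7° − 136.686° ≈ -13.3863° ≤ 0, not a valid triangle

C = 43.31° (one solution)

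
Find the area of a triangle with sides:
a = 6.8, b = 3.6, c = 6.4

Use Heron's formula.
s = (6.8 + 3.6 + 6.4)/2 = 16.8/2 = 8.4
s − a = 1.6, s − b = 4.8, s − c = 2
s(s−a)(s−b)(s−c) = 8.4·1.6·4.8·2 ≈ 129.024
Area = √129.024 ≈ 11.3589

Area = 11.36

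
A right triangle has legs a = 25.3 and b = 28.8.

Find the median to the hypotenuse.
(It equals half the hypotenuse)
Hypotenuse c = √(a² + b²) = √(640.09 + 829.44) = √1469.53 ≈ 38.3344
Median to hypotenuse = c/2 ≈ 38.3344/2 ≈ 19.1672

Median = 19.17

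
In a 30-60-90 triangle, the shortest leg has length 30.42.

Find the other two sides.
In a 30-60-90 triangle the sides are in ratio 1 : √3 : 2 (short leg : long leg : hypotenuse).
Long leg = 30.42·√3 ≈ 30.42·1.73205 ≈ 52.689
Hypotenuse = 2·30.42 = 60.84

Long leg = 30.42√3 = 52.69, Hypotenuse = 60.84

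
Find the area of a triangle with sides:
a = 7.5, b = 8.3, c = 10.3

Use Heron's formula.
s = (7.5 + 8.3 + 10.3)/2 = 26.1/2 = 13.05
s − a = 5.55, s − b = 4.75, s − c = 2.75
s(s−a)(s−b)(s−c) = 13.05·5.55·4.75·2.75 ≈ 946.084
Area = √946.084 ≈ 30.7585

Area = 30.76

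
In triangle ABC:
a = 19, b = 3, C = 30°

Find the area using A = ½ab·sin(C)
A = ½·a·b·sin(C) = ½·19·3·sin(30°)
sin(30°) ≈ 0.5
A ≈ ½·57·0.5 = 28.5·0.5 ≈ 14.25

Area = 14.25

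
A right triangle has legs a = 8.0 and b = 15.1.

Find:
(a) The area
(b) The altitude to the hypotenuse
(a) The legs are perpendicular, so Area = ½·a·b = ½·8.0·15.1 = ½·120.8 = 60.4
(b) Hypotenuse c = √(a² + b²) = √(64 + 228.01) = √292.01 ≈ 17.0883
    Area = ½·c·h_c  ⇒  h_c = 2·Area/c = 120.8/17.0883 ≈ 7.06916

Area = 60.4, h_c = 7.069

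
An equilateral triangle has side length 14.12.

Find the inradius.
r = Area/s with s the semi-perimeter.
Area = (√3/4)·14.12² = (√3/4)·199.3744 ≈ 0.433013·199.3744 ≈ 86.3316
s = 3·14.12/2 = 21.18
r ≈ 86.3316/21.18 ≈ 4.07609
(Equivalently r = side/(2√3) = 14.12/3.4641 ≈ 4.07609.)

r = 4.076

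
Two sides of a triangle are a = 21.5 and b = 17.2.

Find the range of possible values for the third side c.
Triangle inequality: |a − b| < c < a + b
|a − b| = |21.5 − 17.2| = 4.3
a + b = 21.5 + 17.2 = 38.7

4.3 < c < 38.7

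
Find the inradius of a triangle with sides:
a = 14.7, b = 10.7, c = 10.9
r = Area/s where s is the semi-perimeter.
s = (14.7 + 10.7 + 10.9)/2 = 36.3/2 = 18.15
Area = √(s(s−a)(s−b)(s−c)) = √(18.15·3.45·7.45·7.25) ≈ √3382.13 ≈ 58.1561
r ≈ 58.1561/18.15 ≈ 3.20419

r = 3.204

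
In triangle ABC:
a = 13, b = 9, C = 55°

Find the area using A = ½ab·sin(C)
A = ½·a·b·sin(C) = ½·13·9·sin(55°)
sin(55°) ≈ 0.819152
A ≈ ½·117·0.819152 = 58.5·0.819152 ≈ 47.9204

Area = 47.92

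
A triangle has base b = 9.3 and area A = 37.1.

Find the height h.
A = ½·b·h  ⇒  h = 2A/b = 2·37.1/9.3 = 74.2/9.3 ≈ 7.97849

h = 7.978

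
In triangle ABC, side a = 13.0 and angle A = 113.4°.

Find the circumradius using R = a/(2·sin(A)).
R = a/(2·sin(A)) = 13.0/(2·sin(113.4°))
sin(113.4°) ≈ 0.917755
R ≈ 13.0/(2·0.917755) = 13.0/1.83551 ≈ 7.0825

R = 7.083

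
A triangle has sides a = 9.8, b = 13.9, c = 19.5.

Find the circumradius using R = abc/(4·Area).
First find the area with Heron's formula.
s = (9.8 + 13.9 + 19.5)/2 = 21.6
Area = √(s(s−a)(s−b)(s−c)) = √(21.6·11.8·7.7·2.1) ≈ √4121.41 ≈ 64.1982
abc = 9.8·13.9·19.5 = 2656.29
R = abc/(4·Area) ≈ 2656.29/(4·64.1982) = 2656.29/256.793 ≈ 10.3441

R = 10.34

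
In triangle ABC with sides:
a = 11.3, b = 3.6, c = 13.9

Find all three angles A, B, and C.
Law of cosines for each angle (a² = 127.69, b² = 12.96, c² = 193.21):
cos(A) = (b² + c² − a²)/(2bc) = (12.96 + 193.21 − 127.69)/(2·3.6·13.9) = 78.48/100.08 ≈ 0.784173  ⇒  A ≈ 38.3558°
cos(B) = (a² + c² − b²)/(2ac) = (127.69 + 193.21 − 12.96)/(2·11.3·13.9) = 307.94/314.14 ≈ 0.980264  ⇒  B ≈ 11.4022°
cos(C) = (a² + b² − c²)/(2ab) = (127.69 + 12.96 − 193.21)/(2·11.3·3.6) = -52.56/81.36 ≈ -0.646018  ⇒  C ≈ 130.242°
Check: A + B + C ≈ 180°

A = 38.36°, B = 11.4°, C = 130.2°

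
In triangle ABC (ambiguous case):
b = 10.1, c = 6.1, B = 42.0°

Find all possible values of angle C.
b/sin(B) = c/sin(C)  ⇒  sin(C) = c·sin(B)/b = 6.1·sin(42.0°)/10.1
sin(42.0°) ≈ 0.669131
sin(C) ≈ 6.1·0.669131/10.1 ≈ 4.0817/10.1 ≈ 0.404128
Candidate 1: C₁ = arcsin(0.404128) ≈ 23.8365°  →  A = 180° − 42.0° − 23.8365° ≈ 114.163° > 0, valid
Candidate 2: C₂ = 180° − C₁ ≈ 156.163°  →  A = 180° − 42.0° − 156.163° ≈ -18.1635° ≤ 0, not a valid triangle

C = 23.84° (one solution)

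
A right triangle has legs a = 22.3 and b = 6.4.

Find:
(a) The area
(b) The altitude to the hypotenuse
(a) The legs are perpendicular, so Area = ½·a·b = ½·22.3·6.4 = ½·142.72 = 71.36
(b) Hypotenuse c = √(a² + b²) = √(497.29 + 40.96) = √538.25 ≈ 23.2002
    Area = ½·c·h_c  ⇒  h_c = 2·Area/c = 142.72/23.2002 ≈ 6.15167

Area = 71.36, h_c = 6.152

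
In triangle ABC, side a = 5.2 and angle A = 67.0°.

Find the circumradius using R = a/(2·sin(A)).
R = a/(2·sin(A)) = 5.2/(2·sin(67.0°))
sin(67.0°) ≈ 0.920505
R ≈ 5.2/(2·0.920505) = 5.2/1.84101 ≈ 2.82454

R = 2.825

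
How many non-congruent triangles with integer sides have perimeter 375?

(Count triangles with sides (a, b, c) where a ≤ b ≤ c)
Let a ≤ b ≤ c with a + b + c = 375. The only binding inequality is a + b > c, i.e. 375 − c > c, so c < 375/2; and c ≥ 375/3 since c is the largest side.
So 125 ≤ c ≤ 187. For each c, b runs from ⌈(375 − c)/2⌉ up to c (then a = 375 − b − c satisfies 1 ≤ a ≤ b automatically), giving c − ⌈(375 − c)/2⌉ + 1 choices.
Summing over c: 1 + 2 + 4 + 5 + … + 92 + 94  (63 terms, c = 125, …, 187) = 2977
Check (closed form: nearest integer to p²/48 for even p, (p+3)²/48 for odd p): (375+3)²/48 = 378²/48 = 142884/48 ≈ 2976.75 → 2977

2977 triangles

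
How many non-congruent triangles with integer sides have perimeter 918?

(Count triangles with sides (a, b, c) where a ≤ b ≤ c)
Let a ≤ b ≤ c with a + b + c = 918. The only binding inequality is a + b > c, i.e. 918 − c > c, so c < 918/2; and c ≥ 918/3 since c is the largest side.
So 306 ≤ c ≤ 458. For each c, b runs from ⌈(918 − c)/2⌉ up to c (then a = 918 − b − c satisfies 1 ≤ a ≤ b automatically), giving c − ⌈(918 − c)/2⌉ + 1 choices.
Summing over c: 1 + 2 + 4 + 5 + … + 227 + 229  (153 terms, c = 306, …, 458) = 17557
Check (closed form: nearest integer to p²/48 for even p, (p+3)²/48 for odd p): 918²/48 = 842724/48 ≈ 17556.75 → 17557

17557 triangles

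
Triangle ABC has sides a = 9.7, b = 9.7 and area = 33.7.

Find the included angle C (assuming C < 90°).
Area = ½·a·b·sin(C)  ⇒  sin(C) = 2·Area/(a·b) = 2·33.7/(9.7·9.7) = 67.4/94.09 ≈ 0.716335
C = arcsin(0.716335) ≈ 45.7527° (taking the acute solution since C < 90°)

C = 45.75°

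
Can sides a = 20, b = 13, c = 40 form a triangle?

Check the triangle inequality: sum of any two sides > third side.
a + b vs c: 20 + 13 = 33 ≤ 40  ✗
a + c vs b: 20 + 40 = 60 > 13  ✓
b + c vs a: 13 + 40 = 53 > 20  ✓

No: 20 + 13 = 33 is not > 40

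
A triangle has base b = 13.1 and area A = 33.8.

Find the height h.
A = ½·b·h  ⇒  h = 2A/b = 2·33.8/13.1 = 67.6/13.1 ≈ 5.16031

h = 5.16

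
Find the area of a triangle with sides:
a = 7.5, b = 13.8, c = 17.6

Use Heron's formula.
s = (7.5 + 13.8 + 17.6)/2 = 38.9/2 = 19.45
s − a = 11.95, s − b = 5.65, s − c = 1.85
s(s−a)(s−b)(s−c) = 19.45·11.95·5.65·1.85 ≈ 2429.45
Area = √2429.45 ≈ 49.2894

Area = 49.29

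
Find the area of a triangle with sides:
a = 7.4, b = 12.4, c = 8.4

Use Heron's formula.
s = (7.4 + 12.4 + 8.4)/2 = 28.2/2 = 14.1
s − a = 6.7, s − b = 1.7, s − c = 5.7
s(s−a)(s−b)(s−c) = 14.1·6.7·1.7·5.7 ≈ 915.414
Area = √915.414 ≈ 30.2558

Area = 30.26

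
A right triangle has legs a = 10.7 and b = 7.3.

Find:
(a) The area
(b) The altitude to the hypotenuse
(a) The legs are perpendicular, so Area = ½·a·b = ½·10.7·7.3 = ½·78.11 = 39.055
(b) Hypotenuse c = √(a² + b²) = √(114.49 + 53.29) = √167.78 ≈ 12.953
    Area = ½·c·h_c  ⇒  h_c = 2·Area/c = 78.11/12.953 ≈ 6.03027

Area = 39.055, h_c = 6.03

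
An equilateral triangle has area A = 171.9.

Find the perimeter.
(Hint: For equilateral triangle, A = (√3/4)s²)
A = (√3/4)s²  ⇒  s² = 4A/√3 = 4·171.9/√3 = 687.6/1.73205 ≈ 396.986
s ≈ √396.986 ≈ 19.9245
Perimeter = 3s ≈ 3·19.9245 ≈ 59.7735

Perimeter = 59.77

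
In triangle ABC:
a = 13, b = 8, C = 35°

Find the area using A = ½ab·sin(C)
A = ½·a·b·sin(C) = ½·13·8·sin(35°)
sin(35°) ≈ 0.573576
A ≈ ½·104·0.573576 = 52·0.573576 ≈ 29.826

Area = 29.83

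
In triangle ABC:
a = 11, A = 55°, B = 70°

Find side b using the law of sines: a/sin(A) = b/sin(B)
a/sin(A) = b/sin(B)  ⇒  b = a·sin(B)/sin(A) = 11·sin(70°)/sin(55°)
sin(70°) ≈ 0.939693, sin(55°) ≈ 0.819152
b ≈ 11·0.939693/0.819152 ≈ 10.3366/0.819152 ≈ 12.6187

b = 12.62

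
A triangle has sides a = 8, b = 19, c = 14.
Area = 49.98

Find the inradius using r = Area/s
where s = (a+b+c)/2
s = (8 + 19 + 14)/2 = 41/2 = 20.5
r = Area/s = 49.98/20.5 ≈ 2.43805

r = 2.438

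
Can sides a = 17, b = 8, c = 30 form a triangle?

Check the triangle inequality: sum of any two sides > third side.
a + b vs c: 17 + 8 = 25 ≤ 30  ✗
a + c vs b: 17 + 30 = 47 > 8  ✓
b + c vs a: 8 + 30 = 38 > 17  ✓

No: 17 + 8 = 25 is not > 30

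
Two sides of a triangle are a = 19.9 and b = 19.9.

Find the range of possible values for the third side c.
Triangle inequality: |a − b| < c < a + b
|a − b| = |19.9 − 19.9| = 0
a + b = 19.9 + 19.9 = 39.8

0 < c < 39.8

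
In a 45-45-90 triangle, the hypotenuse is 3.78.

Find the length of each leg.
In a 45-45-90 triangle hypotenuse = leg·√2, so leg = hypotenuse/√2.
Leg = 3.78/√2 ≈ 3.78/1.41421 ≈ 2.67286

Each leg = 2.673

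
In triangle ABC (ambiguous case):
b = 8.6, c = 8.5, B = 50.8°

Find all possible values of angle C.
b/sin(B) = c/sin(C)  ⇒  sin(C) = c·sin(B)/b = 8.5·sin(50.8°)/8.6
sin(50.8°) ≈ 0.774944
sin(C) ≈ 8.5·0.774944/8.6 ≈ 6.58703/8.6 ≈ 0.765934
Candidate 1: C₁ = arcsin(0.765934) ≈ 49.9901°  →  A = 180° − 50.8° − 49.9901° ≈ 79.2099° > 0, valid
Candidate 2: C₂ = 180° − C₁ ≈ 130.01°  →  A = 180° − 50.8° − 130.01° ≈ -0.8099° ≤ 0, not a valid triangle

C = 49.99° (one solution)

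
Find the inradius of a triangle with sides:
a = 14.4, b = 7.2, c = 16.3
r = Area/s where s is the semi-perimeter.
s = (14.4 + 7.2 + 16.3)/2 = 37.9/2 = 18.95
Area = √(s(s−a)(s−b)(s−c)) = √(18.95·4.55·11.75·2.65) ≈ √2684.75 ≈ 51.8146
r ≈ 51.8146/18.95 ≈ 2.73428

r = 2.734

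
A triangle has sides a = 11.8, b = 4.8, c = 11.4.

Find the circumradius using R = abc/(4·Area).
First find the area with Heron's formula.
s = (11.8 + 4.8 + 11.4)/2 = 14
Area = √(s(s−a)(s−b)(s−c)) = √(14·2.2·9.2·2.6) ≈ √736.736 ≈ 27.1429
abc = 11.8·4.8·11.4 = 645.696
R = abc/(4·Area) ≈ 645.696/(4·27.1429) = 645.696/108.572 ≈ 5.94719

R = 5.947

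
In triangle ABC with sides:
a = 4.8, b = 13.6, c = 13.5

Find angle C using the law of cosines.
c² = a² + b² − 2ab·cos(C)  ⇒  cos(C) = (a² + b² − c²)/(2ab)
cos(C) = (4.8² + 13.6² − 13.5²)/(2·4.8·13.6) = (23.04 + 184.96 − 182.25)/130.56 = 25.75/130.56 ≈ 0.197227
C = arccos(0.197227) ≈ 78.6251°

C = 78.63°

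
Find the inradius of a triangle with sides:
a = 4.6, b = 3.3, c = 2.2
r = Area/s where s is the semi-perimeter.
s = (4.6 + 3.3 + 2.2)/2 = 10.1/2 = 5.05
Area = √(s(s−a)(s−b)(s−c)) = √(5.05·0.45·1.75·2.85) ≈ √11.3341 ≈ 3.36661
r ≈ 3.36661/5.05 ≈ 0.666656

r = 0.6667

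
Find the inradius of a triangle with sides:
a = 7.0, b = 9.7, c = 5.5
r = Area/s where s is the semi-perimeter.
s = (7.0 + 9.7 + 5.5)/2 = 22.2/2 = 11.1
Area = √(s(s−a)(s−b)(s−c)) = √(11.1·4.1·1.4·5.6) ≈ √356.798 ≈ 18.8891
r ≈ 18.8891/11.1 ≈ 1.70172

r = 1.702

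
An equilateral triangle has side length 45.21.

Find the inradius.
r = Area/s with s the semi-perimeter.
Area = (√3/4)·45.21² = (√3/4)·2043.9441 ≈ 0.433013·2043.9441 ≈ 885.054
s = 3·45.21/2 = 67.815
r ≈ 885.054/67.815 ≈ 13.051
(Equivalently r = side/(2√3) = 45.21/3.4641 ≈ 13.051.)

r = 13.05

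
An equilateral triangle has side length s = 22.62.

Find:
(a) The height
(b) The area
(a) The height splits the triangle into two 30-60-90 halves: h = s·√3/2 = 22.62·1.73205/2 ≈ 39.179/2 ≈ 19.5895
(b) Area = (√3/4)·s² = (√3/4)·22.62² = (√3/4)·511.6644 ≈ 0.433013·511.6644 ≈ 221.557

Height = 19.59, Area = 221.6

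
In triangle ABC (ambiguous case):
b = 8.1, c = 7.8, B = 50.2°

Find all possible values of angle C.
b/sin(B) = c/sin(C)  ⇒  sin(C) = c·sin(B)/b = 7.8·sin(50.2°)/8.1
sin(50.2°) ≈ 0.768284
sin(C) ≈ 7.8·0.768284/8.1 ≈ 5.99261/8.1 ≈ 0.739829
Candidate 1: C₁ = arcsin(0.739829) ≈ 47.7168°  →  A = 180° − 50.2° − 47.7168° ≈ 82.0832° > 0, valid
Candidate 2: C₂ = 180° − C₁ ≈ 132.283°  →  A = 180° − 50.2° − 132.283° ≈ -2.4832° ≤ 0, not a valid triangle

C = 47.72° (one solution)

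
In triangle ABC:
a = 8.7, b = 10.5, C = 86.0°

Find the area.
Two sides and the included angle (SAS): A = ½·a·b·sin(C) = ½·8.7·10.5·sin(86.0°)
sin(86.0°) ≈ 0.997564
A ≈ ½·91.35·0.997564 = 45.675·0.997564 ≈ 45.5637

Area = 45.56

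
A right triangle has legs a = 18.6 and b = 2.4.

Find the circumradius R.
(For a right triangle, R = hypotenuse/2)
Hypotenuse c = √(a² + b²) = √(345.96 + 5.76) = √351.72 ≈ 18.7542
R = c/2 ≈ 18.7542/2 ≈ 9.3771

R = 9.377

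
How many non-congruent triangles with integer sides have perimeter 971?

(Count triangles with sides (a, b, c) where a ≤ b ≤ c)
Let a ≤ b ≤ c with a + b + c = 971. The only binding inequality is a + b > c, i.e. 971 − c > c, so c < 971/2; and c ≥ 971/3 since c is the largest side.
So 324 ≤ c ≤ 485. For each c, b runs from ⌈(971 − c)/2⌉ up to c (then a = 971 − b − c satisfies 1 ≤ a ≤ b automatically), giving c − ⌈(971 − c)/2⌉ + 1 choices.
Summing over c: 1 + 3 + 4 + 6 + … + 241 + 243  (162 terms, c = 324, …, 485) = 19764
Check (closed form: nearest integer to p²/48 for even p, (p+3)²/48 for odd p): (971+3)²/48 = 974²/48 = 948676/48 ≈ 19764.08 → 19764

19764 triangles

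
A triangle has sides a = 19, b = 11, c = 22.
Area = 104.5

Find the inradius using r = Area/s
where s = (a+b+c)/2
s = (19 + 11 + 22)/2 = 52/2 = 26
r = Area/s = 104.5/26 ≈ 4.01923

r = 4.019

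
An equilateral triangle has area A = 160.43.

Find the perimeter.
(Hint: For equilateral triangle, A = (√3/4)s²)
A = (√3/4)s²  ⇒  s² = 4A/√3 = 4·160.43/√3 = 641.72/1.73205 ≈ 370.497
s ≈ √370.497 ≈ 19.2483
Perimeter = 3s ≈ 3·19.2483 ≈ 57.7449

Perimeter = 57.74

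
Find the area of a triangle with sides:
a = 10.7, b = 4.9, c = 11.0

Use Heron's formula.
s = (10.7 + 4.9 + 11.0)/2 = 26.6/2 = 13.3
s − a = 2.6, s − b = 8.4, s − c = 2.3
s(s−a)(s−b)(s−c) = 13.3·2.6·8.4·2.3 ≈ 668.086
Area = √668.086 ≈ 25.8474

Area = 25.85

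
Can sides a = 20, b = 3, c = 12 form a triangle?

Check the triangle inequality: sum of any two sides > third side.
a + b vs c: 20 + 3 = 23 > 12  ✓
a + c vs b: 20 + 12 = 32 > 3  ✓
b + c vs a: 3 + 12 = 15 ≤ 20  ✗

No: 3 + 12 = 15 is not > 20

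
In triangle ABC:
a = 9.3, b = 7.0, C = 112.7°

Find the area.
Two sides and the included angle (SAS): A = ½·a·b·sin(C) = ½·9.3·7.0·sin(112.7°)
sin(112.7°) ≈ 0.922538
A ≈ ½·65.1·0.922538 = 32.55·0.922538 ≈ 30.0286

Area = 30.03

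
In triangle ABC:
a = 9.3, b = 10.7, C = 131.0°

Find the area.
Two sides and the included angle (SAS): A = ½·a·b·sin(C) = ½·9.3·10.7·sin(131.0°)
sin(131.0°) ≈ 0.75471
A ≈ ½·99.51·0.75471 = 49.755·0.75471 ≈ 37.5506

Area = 37.55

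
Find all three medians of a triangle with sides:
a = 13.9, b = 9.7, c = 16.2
Median formula: m_a = ½√(2b² + 2c² − a²) (and cyclically). a² = 193.21, b² = 94.09, c² = 262.44.
m_a = ½√(2·94.09 + 2·262.44 − 193.21) = ½√519.85 ≈ ½·22.8002 ≈ 11.4001
m_b = ½√(2·193.21 + 2·262.44 − 94.09) = ½√817.21 ≈ ½·28.5869 ≈ 14.2934
m_c = ½√(2·193.21 + 2·94.09 − 262.44) = ½√312.16 ≈ ½·17.6681 ≈ 8.83403

m_a = 11.4, m_b = 14.29, m_c = 8.834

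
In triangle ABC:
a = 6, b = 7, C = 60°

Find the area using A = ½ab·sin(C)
A = ½·a·b·sin(C) = ½·6·7·sin(60°)
sin(60°) ≈ 0.866025
A ≈ ½·42·0.866025 = 21·0.866025 ≈ 18.1865

Area = 18.19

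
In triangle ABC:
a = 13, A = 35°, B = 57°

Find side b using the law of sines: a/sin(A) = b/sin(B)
a/sin(A) = b/sin(B)  ⇒  b = a·sin(B)/sin(A) = 13·sin(57°)/sin(35°)
sin(57°) ≈ 0.838671, sin(35°) ≈ 0.573576
b ≈ 13·0.838671/0.573576 ≈ 10.9027/0.573576 ≈ 19.0083

b = 19.01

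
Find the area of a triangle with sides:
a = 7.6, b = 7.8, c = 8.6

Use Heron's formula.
s = (7.6 + 7.8 + 8.6)/2 = 24/2 = 12
s − a = 4.4, s − b = 4.2, s − c = 3.4
s(s−a)(s−b)(s−c) = 12·4.4·4.2·3.4 ≈ 753.984
Area = √753.984 ≈ 27.4588

Area = 27.46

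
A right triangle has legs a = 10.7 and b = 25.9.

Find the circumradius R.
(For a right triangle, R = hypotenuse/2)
Hypotenuse c = √(a² + b²) = √(114.49 + 670.81) = √785.3 ≈ 28.0232
R = c/2 ≈ 28.0232/2 ≈ 14.0116

R = 14.01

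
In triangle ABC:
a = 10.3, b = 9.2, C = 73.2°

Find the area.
Two sides and the included angle (SAS): A = ½·a·b·sin(C) = ½·10.3·9.2·sin(73.2°)
sin(73.2°) ≈ 0.957319
A ≈ ½·94.76·0.957319 = 47.38·0.957319 ≈ 45.3578

Area = 45.36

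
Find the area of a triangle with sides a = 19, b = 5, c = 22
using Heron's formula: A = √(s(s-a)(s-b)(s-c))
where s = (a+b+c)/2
s = (19 + 5 + 22)/2 = 46/2 = 23
s − a = 4, s − b = 18, s − c = 1
s(s−a)(s−b)(s−c) = 23·4·18·1 = 1656
Area = √1656 ≈ 40.694

s = 23.0, Area = 40.69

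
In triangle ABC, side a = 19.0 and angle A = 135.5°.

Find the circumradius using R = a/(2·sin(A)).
R = a/(2·sin(A)) = 19.0/(2·sin(135.5°))
sin(135.5°) ≈ 0.700909
R ≈ 19.0/(2·0.700909) = 19.0/1.40182 ≈ 13.5538

R = 13.55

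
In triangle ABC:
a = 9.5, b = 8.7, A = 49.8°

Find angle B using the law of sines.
a/sin(A) = b/sin(B)  ⇒  sin(B) = b·sin(A)/a = 8.7·sin(49.8°)/9.5
sin(49.8°) ≈ 0.763796
sin(B) ≈ 8.7·0.763796/9.5 ≈ 6.64503/9.5 ≈ 0.699476
B = arcsin(0.699476) ≈ 44.385°
(Since b ≤ a we need B ≤ A, so the obtuse alternative 180° − 44.385° ≈ 135.615° is rejected.)

B = 44.39°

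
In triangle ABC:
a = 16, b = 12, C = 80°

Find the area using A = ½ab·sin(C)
A = ½·a·b·sin(C) = ½·16·12·sin(80°)
sin(80°) ≈ 0.984808
A ≈ ½·192·0.984808 = 96·0.984808 ≈ 94.5415

Area = 94.54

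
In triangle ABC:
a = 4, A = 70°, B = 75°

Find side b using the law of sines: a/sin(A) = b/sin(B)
a/sin(A) = b/sin(B)  ⇒  b = a·sin(B)/sin(A) = 4·sin(75°)/sin(70°)
sin(75°) ≈ 0.965926, sin(70°) ≈ 0.939693
b ≈ 4·0.965926/0.939693 ≈ 3.8637/0.939693 ≈ 4.11167

b = 4.112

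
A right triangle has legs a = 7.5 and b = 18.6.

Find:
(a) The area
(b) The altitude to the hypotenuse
(a) The legs are perpendicular, so Area = ½·a·b = ½·7.5·18.6 = ½·139.5 = 69.75
(b) Hypotenuse c = √(a² + b²) = √(56.25 + 345.96) = √402.21 ≈ 20.0552
    Area = ½·c·h_c  ⇒  h_c = 2·Area/c = 139.5/20.0552 ≈ 6.95581

Area = 69.75, h_c = 6.956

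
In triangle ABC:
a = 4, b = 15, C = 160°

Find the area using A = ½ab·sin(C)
A = ½·a·b·sin(C) = ½·4·15·sin(160°)
sin(160°) ≈ 0.34202
A ≈ ½·60·0.34202 = 30·0.34202 ≈ 10.2606

Area = 10.26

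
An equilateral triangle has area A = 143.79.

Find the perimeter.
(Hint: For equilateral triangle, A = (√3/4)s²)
A = (√3/4)s²  ⇒  s² = 4A/√3 = 4·143.79/√3 = 575.16/1.73205 ≈ 332.069
s ≈ √332.069 ≈ 18.2228
Perimeter = 3s ≈ 3·18.2228 ≈ 54.6683

Perimeter = 54.67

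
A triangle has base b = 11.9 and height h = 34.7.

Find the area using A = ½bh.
A = ½·b·h = ½·11.9·34.7 = ½·412.93 = 206.465

Area = 206.465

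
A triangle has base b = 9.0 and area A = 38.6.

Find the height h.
A = ½·b·h  ⇒  h = 2A/b = 2·38.6/9.0 = 77.2/9.0 ≈ 8.57778

h = 8.578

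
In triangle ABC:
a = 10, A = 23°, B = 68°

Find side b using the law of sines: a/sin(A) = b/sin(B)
a/sin(A) = b/sin(B)  ⇒  b = a·sin(B)/sin(A) = 10·sin(68°)/sin(23°)
sin(68°) ≈ 0.927184, sin(23°) ≈ 0.390731
b ≈ 10·0.927184/0.390731 ≈ 9.27184/0.390731 ≈ 23.7295

b = 23.73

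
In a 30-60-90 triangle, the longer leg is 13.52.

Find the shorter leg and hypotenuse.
In a 30-60-90 triangle the sides are in ratio 1 : √3 : 2, so short leg = long leg/√3 and hypotenuse = 2·(short leg).
Short leg = 13.52/√3 ≈ 13.52/1.73205 ≈ 7.80578
Hypotenuse = 2·7.80578 ≈ 15.6116

Short leg = 7.806, Hypotenuse = 15.61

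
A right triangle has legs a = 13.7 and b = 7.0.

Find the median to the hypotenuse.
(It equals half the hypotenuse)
Hypotenuse c = √(a² + b²) = √(187.69 + 49) = √236.69 ≈ 15.3847
Median to hypotenuse = c/2 ≈ 15.3847/2 ≈ 7.69237

Median = 7.692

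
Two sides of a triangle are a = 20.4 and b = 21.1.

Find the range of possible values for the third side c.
Triangle inequality: |a − b| < c < a + b
|a − b| = |20.4 − 21.1| = 0.7
a + b = 20.4 + 21.1 = 41.5

0.7 < c < 41.5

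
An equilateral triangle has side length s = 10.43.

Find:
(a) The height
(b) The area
(a) The height splits the triangle into two 30-60-90 halves: h = s·√3/2 = 10.43·1.73205/2 ≈ 18.0653/2 ≈ 9.03264
(b) Area = (√3/4)·s² = (√3/4)·10.43² = (√3/4)·108.7849 ≈ 0.433013·108.7849 ≈ 47.1052

Height = 9.033, Area = 47.11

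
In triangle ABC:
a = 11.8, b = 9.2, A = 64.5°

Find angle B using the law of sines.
a/sin(A) = b/sin(B)  ⇒  sin(B) = b·sin(A)/a = 9.2·sin(64.5°)/11.8
sin(64.5°) ≈ 0.902585
sin(B) ≈ 9.2·0.902585/11.8 ≈ 8.30378/11.8 ≈ 0.703711
B = arcsin(0.703711) ≈ 44.7255°
(Since b ≤ a we need B ≤ A, so the obtuse alternative 180° − 44.7255° ≈ 135.275° is rejected.)

B = 44.73°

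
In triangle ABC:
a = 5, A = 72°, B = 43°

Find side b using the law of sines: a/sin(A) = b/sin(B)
a/sin(A) = b/sin(B)  ⇒  b = a·sin(B)/sin(A) = 5·sin(43°)/sin(72°)
sin(43°) ≈ 0.681998, sin(72°) ≈ 0.951057
b ≈ 5·0.681998/0.951057 ≈ 3.40999/0.951057 ≈ 3.58548

b = 3.585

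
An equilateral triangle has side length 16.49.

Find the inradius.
r = Area/s with s the semi-perimeter.
Area = (√3/4)·16.49² = (√3/4)·271.9201 ≈ 0.433013·271.9201 ≈ 117.745
s = 3·16.49/2 = 24.735
r ≈ 117.745/24.735 ≈ 4.76025
(Equivalently r = side/(2√3) = 16.49/3.4641 ≈ 4.76025.)

r = 4.76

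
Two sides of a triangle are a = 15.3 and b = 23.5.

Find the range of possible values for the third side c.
Triangle inequality: |a − b| < c < a + b
|a − b| = |15.3 − 23.5| = 8.2
a + b = 15.3 + 23.5 = 38.8

8.2 < c < 38.8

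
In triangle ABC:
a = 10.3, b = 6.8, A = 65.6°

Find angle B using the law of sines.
a/sin(A) = b/sin(B)  ⇒  sin(B) = b·sin(A)/a = 6.8·sin(65.6°)/10.3
sin(65.6°) ≈ 0.910684
sin(B) ≈ 6.8·0.910684/10.3 ≈ 6.19265/10.3 ≈ 0.601228
B = arcsin(0.601228) ≈ 36.9579°
(Since b ≤ a we need B ≤ A, so the obtuse alternative 180° − 36.9579° ≈ 143.042° is rejected.)

B = 36.96°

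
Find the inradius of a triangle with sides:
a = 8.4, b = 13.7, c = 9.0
r = Area/s where s is the semi-perimeter.
s = (8.4 + 13.7 + 9.0)/2 = 31.1/2 = 15.55
Area = √(s(s−a)(s−b)(s−c)) = √(15.55·7.15·1.85·6.55) ≈ √1347.25 ≈ 36.705
r ≈ 36.705/15.55 ≈ 2.36045

r = 2.36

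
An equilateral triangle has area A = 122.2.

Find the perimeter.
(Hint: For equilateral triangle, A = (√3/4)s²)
A = (√3/4)s²  ⇒  s² = 4A/√3 = 4·122.2/√3 = 488.8/1.73205 ≈ 282.209
s ≈ √282.209 ≈ 16.7991
Perimeter = 3s ≈ 3·16.7991 ≈ 50.3972

Perimeter = 50.4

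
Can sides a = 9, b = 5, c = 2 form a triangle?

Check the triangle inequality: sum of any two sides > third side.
a + b vs c: 9 + 5 = 14 > 2  ✓
a + c vs b: 9 + 2 = 11 > 5  ✓
b + c vs a: 5 + 2 = 7 ≤ 9  ✗

No: 5 + 2 = 7 is not > 9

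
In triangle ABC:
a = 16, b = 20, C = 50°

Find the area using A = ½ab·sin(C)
A = ½·a·b·sin(C) = ½·16·20·sin(50°)
sin(50°) ≈ 0.766044
A ≈ ½·320·0.766044 = 160·0.766044 ≈ 122.567

Area = 122.6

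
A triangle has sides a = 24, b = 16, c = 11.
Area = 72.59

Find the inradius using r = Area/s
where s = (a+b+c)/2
s = (24 + 16 + 11)/2 = 51/2 = 25.5
r = Area/s = 72.59/25.5 ≈ 2.84667

r = 2.847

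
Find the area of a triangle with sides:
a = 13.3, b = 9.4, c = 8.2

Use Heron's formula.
s = (13.3 + 9.4 + 8.2)/2 = 30.9/2 = 15.45
s − a = 2.15, s − b = 6.05, s − c = 7.25
s(s−a)(s−b)(s−c) = 15.45·2.15·6.05·7.25 ≈ 1457
Area = √1457 ≈ 38.1707

Area = 38.17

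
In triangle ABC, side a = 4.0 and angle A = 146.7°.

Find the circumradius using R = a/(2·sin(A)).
R = a/(2·sin(A)) = 4.0/(2·sin(146.7°))
sin(146.7°) ≈ 0.549023
R ≈ 4.0/(2·0.549023) = 4.0/1.09805 ≈ 3.64284

R = 3.643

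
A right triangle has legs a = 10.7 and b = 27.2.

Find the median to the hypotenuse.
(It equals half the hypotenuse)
Hypotenuse c = √(a² + b²) = √(114.49 + 739.84) = √854.33 ≈ 29.2289
Median to hypotenuse = c/2 ≈ 29.2289/2 ≈ 14.6145

Median = 14.61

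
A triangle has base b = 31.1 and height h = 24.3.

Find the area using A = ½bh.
A = ½·b·h = ½·31.1·24.3 = ½·755.73 = 377.865

Area = 377.865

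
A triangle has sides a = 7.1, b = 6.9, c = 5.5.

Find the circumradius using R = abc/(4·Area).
First find the area with Heron's formula.
s = (7.1 + 6.9 + 5.5)/2 = 9.75
Area = √(s(s−a)(s−b)(s−c)) = √(9.75·2.65·2.85·4.25) ≈ √312.957 ≈ 17.6906
abc = 7.1·6.9·5.5 = 269.445
R = abc/(4·Area) ≈ 269.445/(4·17.6906) = 269.445/70.7623 ≈ 3.80775

R = 3.808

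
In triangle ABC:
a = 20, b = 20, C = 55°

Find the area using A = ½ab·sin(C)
A = ½·a·b·sin(C) = ½·20·20·sin(55°)
sin(55°) ≈ 0.819152
A ≈ ½·400·0.819152 = 200·0.819152 ≈ 163.83

Area = 163.8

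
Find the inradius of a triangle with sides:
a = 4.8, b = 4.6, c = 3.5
r = Area/s where s is the semi-perimeter.
s = (4.8 + 4.6 + 3.5)/2 = 12.9/2 = 6.45
Area = √(s(s−a)(s−b)(s−c)) = √(6.45·1.65·1.85·2.95) ≈ √58.0814 ≈ 7.62112
r ≈ 7.62112/6.45 ≈ 1.18157

r = 1.182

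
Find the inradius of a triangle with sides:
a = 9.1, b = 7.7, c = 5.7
r = Area/s where s is the semi-perimeter.
s = (9.1 + 7.7 + 5.7)/2 = 22.5/2 = 11.25
Area = √(s(s−a)(s−b)(s−c)) = √(11.25·2.15·3.55·5.55) ≈ √476.554 ≈ 21.8301
r ≈ 21.8301/11.25 ≈ 1.94046

r = 1.94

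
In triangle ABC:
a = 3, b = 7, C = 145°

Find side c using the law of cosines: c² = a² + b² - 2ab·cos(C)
c² = 3² + 7² − 2·3·7·cos(145°)
cos(145°) ≈ -0.819152
c² ≈ 9 + 49 − 42·(-0.819152) ≈ 58 + 34.4044 ≈ 92.4044
c ≈ √92.4044 ≈ 9.61272

c = 9.613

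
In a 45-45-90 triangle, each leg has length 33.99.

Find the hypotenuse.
In a 45-45-90 triangle the sides are in ratio 1 : 1 : √2, so hypotenuse = leg·√2.
Hypotenuse = 33.99·√2 ≈ 33.99·1.41421 ≈ 48.0691

Hypotenuse = 33.99√2 = 48.07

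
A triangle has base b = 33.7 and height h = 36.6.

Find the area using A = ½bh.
A = ½·b·h = ½·33.7·36.6 = ½·1233.42 = 616.71

Area = 616.71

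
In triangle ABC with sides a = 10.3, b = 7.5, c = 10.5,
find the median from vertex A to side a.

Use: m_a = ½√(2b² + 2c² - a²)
m_a = ½√(2·7.5² + 2·10.5² − 10.3²) = ½√(2·56.25 + 2·110.25 − 106.09) = ½√(112.5 + 220.5 − 106.09) = ½√226.91
√226.91 ≈ 15.0635, so m_a ≈ 7.53177

m_a = 7.532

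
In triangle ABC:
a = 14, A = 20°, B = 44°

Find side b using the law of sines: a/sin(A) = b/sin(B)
a/sin(A) = b/sin(B)  ⇒  b = a·sin(B)/sin(A) = 14·sin(44°)/sin(20°)
sin(44°) ≈ 0.694658, sin(20°) ≈ 0.34202
b ≈ 14·0.694658/0.34202 ≈ 9.72522/0.34202 ≈ 28.4346

b = 28.43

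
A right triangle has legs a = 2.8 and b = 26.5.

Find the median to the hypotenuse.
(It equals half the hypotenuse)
Hypotenuse c = √(a² + b²) = √(7.84 + 702.25) = √710.09 ≈ 26.6475
Median to hypotenuse = c/2 ≈ 26.6475/2 ≈ 13.3238

Median = 13.32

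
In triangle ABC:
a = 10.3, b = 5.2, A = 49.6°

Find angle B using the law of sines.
a/sin(A) = b/sin(B)  ⇒  sin(B) = b·sin(A)/a = 5.2·sin(49.6°)/10.3
sin(49.6°) ≈ 0.761538
sin(B) ≈ 5.2·0.761538/10.3 ≈ 3.96/10.3 ≈ 0.384466
B = arcsin(0.384466) ≈ 22.6106°
(Since b ≤ a we need B ≤ A, so the obtuse alternative 180° − 22.6106° ≈ 157.389° is rejected.)

B = 22.61°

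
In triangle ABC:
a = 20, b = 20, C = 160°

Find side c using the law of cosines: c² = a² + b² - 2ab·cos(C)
c² = 20² + 20² − 2·20·20·cos(160°)
cos(160°) ≈ -0.939693
c² ≈ 400 + 400 − 800·(-0.939693) ≈ 800 + 751.754 ≈ 1551.75
c ≈ √1551.75 ≈ 39.3923

c = 39.39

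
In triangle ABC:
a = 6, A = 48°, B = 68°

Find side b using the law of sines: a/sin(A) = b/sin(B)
a/sin(A) = b/sin(B)  ⇒  b = a·sin(B)/sin(A) = 6·sin(68°)/sin(48°)
sin(68°) ≈ 0.927184, sin(48°) ≈ 0.743145
b ≈ 6·0.927184/0.743145 ≈ 5.5631/0.743145 ≈ 7.48589

b = 7.486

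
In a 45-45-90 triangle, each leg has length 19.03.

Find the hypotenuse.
In a 45-45-90 triangle the sides are in ratio 1 : 1 : √2, so hypotenuse = leg·√2.
Hypotenuse = 19.03·√2 ≈ 19.03·1.41421 ≈ 26.9125

Hypotenuse = 19.03√2 = 26.91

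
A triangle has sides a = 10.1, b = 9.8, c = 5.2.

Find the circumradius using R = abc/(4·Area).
First find the area with Heron's formula.
s = (10.1 + 9.8 + 5.2)/2 = 12.55
Area = √(s(s−a)(s−b)(s−c)) = √(12.55·2.45·2.75·7.35) ≈ √621.484 ≈ 24.9296
abc = 10.1·9.8·5.2 = 514.696
R = abc/(4·Area) ≈ 514.696/(4·24.9296) = 514.696/99.7183 ≈ 5.1615

R = 5.161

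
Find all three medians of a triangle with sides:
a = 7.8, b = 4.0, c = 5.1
Median formula: m_a = ½√(2b² + 2c² − a²) (and cyclically). a² = 60.84, b² = 16, c² = 26.01.
m_a = ½√(2·16 + 2·26.01 − 60.84) = ½√23.18 ≈ ½·4.81456 ≈ 2.40728
m_b = ½√(2·60.84 + 2·26.01 − 16) = ½√157.7 ≈ ½·12.5579 ≈ 6.27893
m_c = ½√(2·60.84 + 2·16 − 26.01) = ½√127.67 ≈ ½·11.2991 ≈ 5.64956

m_a = 2.407, m_b = 6.279, m_c = 5.65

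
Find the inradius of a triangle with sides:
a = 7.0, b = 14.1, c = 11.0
r = Area/s where s is the semi-perimeter.
s = (7.0 + 14.1 + 11.0)/2 = 32.1/2 = 16.05
Area = √(s(s−a)(s−b)(s−c)) = √(16.05·9.05·1.95·5.05) ≈ √1430.37 ≈ 37.8203
r ≈ 37.8203/16.05 ≈ 2.3564

r = 2.356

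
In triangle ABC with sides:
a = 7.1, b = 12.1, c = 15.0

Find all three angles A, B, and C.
Law of cosines for each angle (a² = 50.41, b² = 146.41, c² = 225):
cos(A) = (b² + c² − a²)/(2bc) = (146.41 + 225 − 50.41)/(2·12.1·15.0) = 321/363 ≈ 0.884298  ⇒  A ≈ 27.8348°
cos(B) = (a² + c² − b²)/(2ac) = (50.41 + 225 − 146.41)/(2·7.1·15.0) = 129/213 ≈ 0.605634  ⇒  B ≈ 52.7255°
cos(C) = (a² + b² − c²)/(2ab) = (50.41 + 146.41 − 225)/(2·7.1·12.1) = -28.18/171.82 ≈ -0.164009  ⇒  C ≈ 99.4397°
Check: A + B + C ≈ 180°

A = 27.83°, B = 52.73°, C = 99.44°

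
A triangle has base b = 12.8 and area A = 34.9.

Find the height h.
A = ½·b·h  ⇒  h = 2A/b = 2·34.9/12.8 = 69.8/12.8 ≈ 5.45312

h = 5.453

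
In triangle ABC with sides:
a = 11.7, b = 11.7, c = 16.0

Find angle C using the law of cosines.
c² = a² + b² − 2ab·cos(C)  ⇒  cos(C) = (a² + b² − c²)/(2ab)
cos(C) = (11.7² + 11.7² − 16.0²)/(2·11.7·11.7) = (136.89 + 136.89 − 256)/273.78 = 17.78/273.78 ≈ 0.0649427
C = arccos(0.0649427) ≈ 86.2764°

C = 86.28°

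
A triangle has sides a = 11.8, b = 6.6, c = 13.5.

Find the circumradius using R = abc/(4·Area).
First find the area with Heron's formula.
s = (11.8 + 6.6 + 13.5)/2 = 15.95
Area = √(s(s−a)(s−b)(s−c)) = √(15.95·4.15·9.35·2.45) ≈ √1516.3 ≈ 38.9398
abc = 11.8·6.6·13.5 = 1051.38
R = abc/(4·Area) ≈ 1051.38/(4·38.9398) = 1051.38/155.759 ≈ 6.75004

R = 6.75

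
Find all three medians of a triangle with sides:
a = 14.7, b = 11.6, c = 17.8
Median formula: m_a = ½√(2b² + 2c² − a²) (and cyclically). a² = 216.09, b² = 134.56, c² = 316.84.
m_a = ½√(2·134.56 + 2·316.84 − 216.09) = ½√686.71 ≈ ½·26.2052 ≈ 13.1026
m_b = ½√(2·216.09 + 2·316.84 − 134.56) = ½√931.3 ≈ ½·30.5172 ≈ 15.2586
m_c = ½√(2·216.09 + 2·134.56 − 316.84) = ½√384.46 ≈ ½·19.6077 ≈ 9.80383

m_a = 13.1, m_b = 15.26, m_c = 9.804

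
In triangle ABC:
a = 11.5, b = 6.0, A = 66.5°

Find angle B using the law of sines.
a/sin(A) = b/sin(B)  ⇒  sin(B) = b·sin(A)/a = 6.0·sin(66.5°)/11.5
sin(66.5°) ≈ 0.91706
sin(B) ≈ 6.0·0.91706/11.5 ≈ 5.50236/11.5 ≈ 0.478466
B = arcsin(0.478466) ≈ 28.5853°
(Since b ≤ a we need B ≤ A, so the obtuse alternative 180° − 28.5853° ≈ 151.415° is rejected.)

B = 28.59°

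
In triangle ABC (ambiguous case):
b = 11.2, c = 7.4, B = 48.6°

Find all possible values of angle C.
b/sin(B) = c/sin(C)  ⇒  sin(C) = c·sin(B)/b = 7.4·sin(48.6°)/11.2
sin(48.6°) ≈ 0.750111
sin(C) ≈ 7.4·0.750111/11.2 ≈ 5.55082/11.2 ≈ 0.495609
Candidate 1: C₁ = arcsin(0.495609) ≈ 29.7099°  →  A = 180° − 48.6° − 29.7099° ≈ 101.69° > 0, valid
Candidate 2: C₂ = 180° − C₁ ≈ 150.29°  →  A = 180° − 48.6° − 150.29° ≈ -18.8901° ≤ 0, not a valid triangle

C = 29.71° (one solution)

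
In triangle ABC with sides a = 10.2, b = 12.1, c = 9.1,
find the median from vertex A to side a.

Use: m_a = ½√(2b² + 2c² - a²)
m_a = ½√(2·12.1² + 2·9.1² − 10.2²) = ½√(2·146.41 + 2·82.81 − 104.04) = ½√(292.82 + 165.62 − 104.04) = ½√354.4
√354.4 ≈ 18.8255, so m_a ≈ 9.41276

m_a = 9.413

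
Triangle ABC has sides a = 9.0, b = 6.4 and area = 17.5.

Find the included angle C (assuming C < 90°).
Area = ½·a·b·sin(C)  ⇒  sin(C) = 2·Area/(a·b) = 2·17.5/(9.0·6.4) = 35/57.6 ≈ 0.607639
C = arcsin(0.607639) ≈ 37.419° (taking the acute solution since C < 90°)

C = 37.42°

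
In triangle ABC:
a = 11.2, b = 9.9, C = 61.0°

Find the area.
Two sides and the included angle (SAS): A = ½·a·b·sin(C) = ½·11.2·9.9·sin(61.0°)
sin(61.0°) ≈ 0.87462
A ≈ ½·110.88·0.87462 = 55.44·0.87462 ≈ 48.4889

Area = 48.49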